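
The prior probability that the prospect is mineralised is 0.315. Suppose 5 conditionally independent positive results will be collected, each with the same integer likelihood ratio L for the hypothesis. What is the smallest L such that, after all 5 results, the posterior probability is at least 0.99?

3

Prior odds = 0.315/0.685 = 63/137.
Target odds = 0.99/0.01 = 99.
Need L⁵ ≥ 99 ÷ (63/137) = 1507/7.
2⁵ = 32 < 1507/7 ≤ 243 = 3⁵, so L = 3.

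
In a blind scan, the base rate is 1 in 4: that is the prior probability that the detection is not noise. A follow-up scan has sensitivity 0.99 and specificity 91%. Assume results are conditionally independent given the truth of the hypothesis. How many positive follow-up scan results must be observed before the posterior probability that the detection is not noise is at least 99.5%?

3

Prior odds = 0.25/0.75 = 1/3.
False-positive rate = 1 − 0.91 = 0.09; likelihood ratio of a positive = 0.99/0.09 = 11.
Target posterior odds = 0.995/0.005 = 199.
Need (1/3) × 11ⁿ ≥ 199, i.e. 11ⁿ ≥ 597.
11² = 121 falls short of 597 but 11³ = 1331 reaches it, so n = 3.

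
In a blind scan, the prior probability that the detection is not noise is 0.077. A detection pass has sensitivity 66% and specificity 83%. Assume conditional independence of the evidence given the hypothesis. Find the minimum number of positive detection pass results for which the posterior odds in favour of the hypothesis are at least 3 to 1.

Prior odds = 0.077/0.923 = 77/923.
False-positive rate = 1 − 0.83 = 0.17; likelihood ratio of a positive = 0.66/0.17 = 66/17.
Target odds = 3.
Need (77/923) × (66/17)ⁿ ≥ 3, i.e. (66/17)ⁿ ≥ 2769/77.
(66/17)² = 4356/289 falls short of 2769/77 but (66/17)³ = 287496/4913 reaches it, so n = 3.

3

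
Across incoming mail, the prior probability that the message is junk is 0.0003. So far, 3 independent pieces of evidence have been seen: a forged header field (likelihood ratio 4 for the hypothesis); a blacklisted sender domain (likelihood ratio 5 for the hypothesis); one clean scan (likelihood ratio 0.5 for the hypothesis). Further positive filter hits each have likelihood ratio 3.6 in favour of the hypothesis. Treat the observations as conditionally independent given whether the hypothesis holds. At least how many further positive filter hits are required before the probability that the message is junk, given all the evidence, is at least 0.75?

Prior odds = 0.0003/0.9997 = 3/9997.
Combined Bayes factor of the evidence already in hand = 4 × 5 × 0.5 = 10.
Odds after that evidence = (3/9997) × 10 = 30/9997.
Target odds = 0.75/0.25 = 3.
Need 3.6ⁿ ≥ 3 ÷ (30/9997) = 999.7.
3.6⁵ = 604.66176 falls short of 999.7 but 3.6⁶ = 34012224/15625 reaches it, so n = 6.

6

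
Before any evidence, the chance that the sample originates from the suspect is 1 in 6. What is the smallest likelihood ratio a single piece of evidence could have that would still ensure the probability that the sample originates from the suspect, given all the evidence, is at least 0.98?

245

Prior odds = (1/6)/(5/6) = 0.2.
Target odds = 0.98/0.02 = 49.
Required Bayes factor = 49 ÷ 0.2 = 245.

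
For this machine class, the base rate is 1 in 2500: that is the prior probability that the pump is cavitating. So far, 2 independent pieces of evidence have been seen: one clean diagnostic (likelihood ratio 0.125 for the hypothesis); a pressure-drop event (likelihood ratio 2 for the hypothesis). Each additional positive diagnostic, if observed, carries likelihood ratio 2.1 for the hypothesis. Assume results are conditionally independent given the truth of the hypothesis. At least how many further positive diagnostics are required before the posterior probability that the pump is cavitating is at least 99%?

19

Prior odds = 0.0004/0.9996 = 1/2499.
Combined Bayes factor of the evidence already in hand = 0.125 × 2 = 0.25.
Odds after that evidence = (1/2499) × 0.25 = 1/9996.
Target odds = 0.99/0.01 = 99.
Need 2.1ⁿ ≥ 99 ÷ (1/9996) = 989604.
2.1¹⁸ ≈630881 falls short of 989604 but 2.1¹⁹ ≈1.32485e+06 reaches it, so n = 19.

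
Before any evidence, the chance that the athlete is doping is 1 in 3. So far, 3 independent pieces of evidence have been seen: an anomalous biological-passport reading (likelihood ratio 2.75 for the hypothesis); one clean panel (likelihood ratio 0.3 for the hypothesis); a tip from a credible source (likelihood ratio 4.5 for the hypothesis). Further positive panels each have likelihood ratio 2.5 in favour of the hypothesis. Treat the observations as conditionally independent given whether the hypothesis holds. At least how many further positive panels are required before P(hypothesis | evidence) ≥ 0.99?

5

Prior odds = (1/3)/(2/3) = 0.5.
Combined Bayes factor of the evidence already in hand = 2.75 × 0.3 × 4.5 = 3.7125.
Odds after that evidence = 0.5 × 3.7125 = 1.85625.
Target odds = 0.99/0.01 = 99.
Need 2.5ⁿ ≥ 99 ÷ 1.85625 = 160/3.
2.5⁴ = 39.0625 falls short of 160/3 but 2.5⁵ = 97.65625 reaches it, so n = 5.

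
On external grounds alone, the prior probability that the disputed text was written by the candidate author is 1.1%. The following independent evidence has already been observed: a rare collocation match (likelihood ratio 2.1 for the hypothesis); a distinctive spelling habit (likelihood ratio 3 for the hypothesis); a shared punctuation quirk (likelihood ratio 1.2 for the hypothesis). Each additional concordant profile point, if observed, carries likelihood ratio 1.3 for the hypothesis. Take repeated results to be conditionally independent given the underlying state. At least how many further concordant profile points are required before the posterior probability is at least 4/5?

15

Prior odds = 0.011/0.989 = 11/989.
Combined Bayes factor of the evidence already in hand = 2.1 × 3 × 1.2 = 7.56.
Odds after that evidence = (11/989) × 7.56 = 2079/24725.
Target odds = 0.8/0.2 = 4.
Need 1.3ⁿ ≥ 4 ÷ (2079/24725) = 98900/2079.
1.3¹⁴ ≈39.3738 falls short of 98900/2079 but 1.3¹⁵ ≈51.1859 reaches it, so n = 15.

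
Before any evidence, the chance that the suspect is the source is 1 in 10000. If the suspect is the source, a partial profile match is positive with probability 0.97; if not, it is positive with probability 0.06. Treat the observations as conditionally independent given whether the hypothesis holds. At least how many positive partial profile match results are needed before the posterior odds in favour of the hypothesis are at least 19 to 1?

5

Prior odds: 0.0001 ÷ 0.9999 = 1/9999.
Likelihood ratio of a positive = 0.97/0.06 = 97/6.
Target odds = 19.
Require (97/6)ⁿ ≥ 19 ÷ (1/9999) = 189981.
(97/6)⁴ = 88529281/1296 falls short of 189981 but (97/6)⁵ ≈1.10434e+06 reaches it, so n = 5.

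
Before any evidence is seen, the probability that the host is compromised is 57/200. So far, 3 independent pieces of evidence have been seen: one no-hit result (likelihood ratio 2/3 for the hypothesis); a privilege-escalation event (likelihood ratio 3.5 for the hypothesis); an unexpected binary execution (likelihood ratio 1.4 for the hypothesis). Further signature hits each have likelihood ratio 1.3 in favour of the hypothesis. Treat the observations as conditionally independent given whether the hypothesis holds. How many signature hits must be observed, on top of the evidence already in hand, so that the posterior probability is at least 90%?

Prior odds = 0.285/0.715 = 57/143.
Combined Bayes factor of the evidence already in hand = (2/3) × 3.5 × 1.4 = 49/15.
Odds after that evidence = (57/143) × 49/15 = 931/715.
Target odds = 0.9/0.1 = 9.
Need 1.3ⁿ ≥ 9 ÷ (931/715) = 6435/931.
1.3⁷ = 62748517/10000000 falls short of 6435/931 but 1.3⁸ = 815730721/100000000 reaches it, so n = 8.

8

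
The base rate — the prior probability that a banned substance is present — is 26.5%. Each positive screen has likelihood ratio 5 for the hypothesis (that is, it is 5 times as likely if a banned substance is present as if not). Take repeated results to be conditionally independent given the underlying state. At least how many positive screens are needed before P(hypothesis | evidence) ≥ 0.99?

4

Prior odds: 0.265 ÷ 0.735 = 53/147.
Likelihood ratio per positive screen = 5.
Target odds: 0.99 ÷ 0.01 = 99.
Need (53/147) × 5ⁿ ≥ 99, i.e. 5ⁿ ≥ 14553/53.
5³ = 125 falls short of 14553/53 but 5⁴ = 625 reaches it, so n = 4.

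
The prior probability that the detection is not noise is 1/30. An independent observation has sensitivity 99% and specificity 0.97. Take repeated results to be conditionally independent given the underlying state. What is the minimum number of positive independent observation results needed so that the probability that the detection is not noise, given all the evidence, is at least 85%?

Prior odds = (1/30)/(29/30) = 1/29.
False-positive rate = 1 − 0.97 = 0.03; likelihood ratio of a positive = 0.99/0.03 = 33.
Target posterior odds = 0.85/0.15 = 17/3.
Need (1/29) × 33ⁿ ≥ 17/3, i.e. 33ⁿ ≥ 493/3.
33¹ = 33 falls short of 493/3 but 33² = 1089 reaches it, so n = 2.

2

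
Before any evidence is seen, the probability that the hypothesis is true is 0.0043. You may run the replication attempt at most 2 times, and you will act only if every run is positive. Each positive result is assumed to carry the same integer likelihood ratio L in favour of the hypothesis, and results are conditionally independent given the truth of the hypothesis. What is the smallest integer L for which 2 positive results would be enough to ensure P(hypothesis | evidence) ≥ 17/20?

Prior odds = 0.0043/0.9957 = 43/9957.
Target odds = 0.85/0.15 = 17/3.
Need L² ≥ 17/3 ÷ (43/9957) = 56423/43.
36² = 1296 < 56423/43 ≤ 1369 = 37², so L = 37.

37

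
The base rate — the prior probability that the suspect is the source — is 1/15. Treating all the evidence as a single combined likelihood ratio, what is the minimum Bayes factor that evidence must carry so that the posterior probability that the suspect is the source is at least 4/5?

Prior odds = (1/15)/(14/15) = 1/14.
Target odds = 0.8/0.2 = 4.
Required Bayes factor = 4 ÷ (1/14) = 56.

56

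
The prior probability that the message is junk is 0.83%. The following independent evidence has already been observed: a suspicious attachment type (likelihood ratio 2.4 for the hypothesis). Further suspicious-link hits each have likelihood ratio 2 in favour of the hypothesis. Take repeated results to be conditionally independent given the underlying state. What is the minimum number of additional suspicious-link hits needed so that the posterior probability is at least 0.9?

Prior odds = 0.0083/0.9917 = 83/9917.
Bayes factor of the evidence already in hand = 2.4.
Odds after that evidence = (83/9917) × 2.4 = 996/49585.
Target odds = 0.9/0.1 = 9.
Need 2ⁿ ≥ 9 ÷ (996/49585) = 148755/332.
2⁸ = 256 falls short of 148755/332 but 2⁹ = 512 reaches it, so n = 9.

9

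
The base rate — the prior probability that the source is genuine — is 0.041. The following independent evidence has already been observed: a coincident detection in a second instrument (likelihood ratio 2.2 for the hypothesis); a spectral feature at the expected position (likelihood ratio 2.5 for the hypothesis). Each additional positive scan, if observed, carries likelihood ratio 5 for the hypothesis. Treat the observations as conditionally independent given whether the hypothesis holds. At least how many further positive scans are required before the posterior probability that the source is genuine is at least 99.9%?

6

Prior odds = 0.041/0.959 = 41/959.
Combined Bayes factor of the evidence already in hand = 2.2 × 2.5 = 5.5.
Odds after that evidence = (41/959) × 5.5 = 451/1918.
Target odds = 0.999/0.001 = 999.
Need 5ⁿ ≥ 999 ÷ (451/1918) = 1916082/451.
5⁵ = 3125 falls short of 1916082/451 but 5⁶ = 15625 reaches it, so n = 6.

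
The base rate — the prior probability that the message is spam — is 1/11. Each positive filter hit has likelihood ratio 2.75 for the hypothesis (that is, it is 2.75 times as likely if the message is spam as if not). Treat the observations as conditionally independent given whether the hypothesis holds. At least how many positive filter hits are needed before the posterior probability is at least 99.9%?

Prior odds: (1/11) ÷ (10/11) = 0.1.
Likelihood ratio per positive filter hit = 2.75.
Target odds: 0.999 ÷ 0.001 = 999.
Need 0.1 × 2.75ⁿ ≥ 999, i.e. 2.75ⁿ ≥ 9990.
2.75⁹ ≈8994.86 falls short of 9990 but 2.75¹⁰ ≈24735.9 reaches it, so n = 10.

10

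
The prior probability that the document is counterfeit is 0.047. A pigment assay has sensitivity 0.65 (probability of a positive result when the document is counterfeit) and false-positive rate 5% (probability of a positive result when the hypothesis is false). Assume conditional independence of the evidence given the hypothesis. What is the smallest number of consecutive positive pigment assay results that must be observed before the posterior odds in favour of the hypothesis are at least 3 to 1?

Prior odds = 0.047/0.953 = 47/953.
Likelihood ratio of a positive result = 0.65/0.05 = 13.
Target odds = 3.
Need (47/953) × 13ⁿ ≥ 3, i.e. 13ⁿ ≥ 2859/47.
13¹ = 13 falls short of 2859/47 but 13² = 169 reaches it, so n = 2.

2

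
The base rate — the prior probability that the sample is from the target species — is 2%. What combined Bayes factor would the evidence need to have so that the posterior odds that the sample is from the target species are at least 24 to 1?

Prior odds = 0.02/0.98 = 1/49.
Target odds = 24.
Required Bayes factor = 24 ÷ (1/49) = 1176.

1176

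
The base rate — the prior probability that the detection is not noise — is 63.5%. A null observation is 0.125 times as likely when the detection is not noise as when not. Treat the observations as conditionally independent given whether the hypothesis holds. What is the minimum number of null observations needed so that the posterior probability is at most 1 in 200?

Prior odds = 0.635/0.365 = 127/73.
Likelihood ratio per null observation = 0.125.
Target posterior odds = 0.005/0.995 = 1/199.
Require 0.125ⁿ ≤ 1/199 ÷ (127/73) = 73/25273.
0.125² = 0.015625 is still above 73/25273 but 0.125³ = 0.001953125 is at or below it, so n = 3.

3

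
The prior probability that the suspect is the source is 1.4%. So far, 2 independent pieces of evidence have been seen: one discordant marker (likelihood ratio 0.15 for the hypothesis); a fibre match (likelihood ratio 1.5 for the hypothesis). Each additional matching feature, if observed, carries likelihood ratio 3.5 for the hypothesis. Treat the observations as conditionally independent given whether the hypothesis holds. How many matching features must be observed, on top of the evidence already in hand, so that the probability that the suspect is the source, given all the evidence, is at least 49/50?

Prior odds = 0.014/0.986 = 7/493.
Combined Bayes factor of the evidence already in hand = 0.15 × 1.5 = 0.225.
Odds after that evidence = (7/493) × 0.225 = 63/19720.
Target odds = 0.98/0.02 = 49.
Need 3.5ⁿ ≥ 49 ÷ (63/19720) = 138040/9.
3.5⁷ = 823543/128 falls short of 138040/9 but 3.5⁸ = 5764801/256 reaches it, so n = 8.

8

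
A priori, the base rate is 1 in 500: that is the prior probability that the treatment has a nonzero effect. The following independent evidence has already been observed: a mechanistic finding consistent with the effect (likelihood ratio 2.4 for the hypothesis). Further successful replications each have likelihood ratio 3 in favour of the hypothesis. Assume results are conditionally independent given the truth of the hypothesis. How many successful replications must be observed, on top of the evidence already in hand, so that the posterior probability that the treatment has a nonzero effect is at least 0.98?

Prior odds = 0.002/0.998 = 1/499.
Bayes factor of the evidence already in hand = 2.4.
Odds after that evidence = (1/499) × 2.4 = 12/2495.
Target odds = 0.98/0.02 = 49.
Need 3ⁿ ≥ 49 ÷ (12/2495) = 122255/12.
3⁸ = 6561 falls short of 122255/12 but 3⁹ = 19683 reaches it, so n = 9.

9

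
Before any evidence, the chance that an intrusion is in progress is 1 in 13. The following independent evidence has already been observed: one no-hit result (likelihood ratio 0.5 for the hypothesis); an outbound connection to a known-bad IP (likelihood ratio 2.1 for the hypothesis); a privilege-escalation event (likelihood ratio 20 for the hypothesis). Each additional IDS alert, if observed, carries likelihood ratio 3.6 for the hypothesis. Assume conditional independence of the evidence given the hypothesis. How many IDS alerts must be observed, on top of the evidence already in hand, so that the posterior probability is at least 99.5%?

4

Prior odds = (1/13)/(12/13) = 1/12.
Combined Bayes factor of the evidence already in hand = 0.5 × 2.1 × 20 = 21.
Odds after that evidence = (1/12) × 21 = 1.75.
Target odds = 0.995/0.005 = 199.
Need 3.6ⁿ ≥ 199 ÷ 1.75 = 796/7.
3.6³ = 46.656 falls short of 796/7 but 3.6⁴ = 167.9616 reaches it, so n = 4.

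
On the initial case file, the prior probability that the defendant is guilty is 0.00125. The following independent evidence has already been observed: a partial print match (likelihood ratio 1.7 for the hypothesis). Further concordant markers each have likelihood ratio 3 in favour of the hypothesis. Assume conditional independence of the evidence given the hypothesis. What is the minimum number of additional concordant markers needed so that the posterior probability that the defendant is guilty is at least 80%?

Prior odds = 0.00125/0.99875 = 1/799.
Bayes factor of the evidence already in hand = 1.7.
Odds after that evidence = (1/799) × 1.7 = 1/470.
Target odds = 0.8/0.2 = 4.
Need 3ⁿ ≥ 4 ÷ (1/470) = 1880.
3⁶ = 729 falls short of 1880 but 3⁷ = 2187 reaches it, so n = 7.

7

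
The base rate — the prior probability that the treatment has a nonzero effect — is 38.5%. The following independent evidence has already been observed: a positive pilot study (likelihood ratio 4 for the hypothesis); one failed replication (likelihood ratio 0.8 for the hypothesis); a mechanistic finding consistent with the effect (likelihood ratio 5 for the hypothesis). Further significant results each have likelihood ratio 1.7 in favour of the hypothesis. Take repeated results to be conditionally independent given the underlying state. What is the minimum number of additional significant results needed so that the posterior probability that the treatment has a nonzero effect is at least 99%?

5

Prior odds = 0.385/0.615 = 77/123.
Combined Bayes factor of the evidence already in hand = 4 × 0.8 × 5 = 16.
Odds after that evidence = (77/123) × 16 = 1232/123.
Target odds = 0.99/0.01 = 99.
Need 1.7ⁿ ≥ 99 ÷ (1232/123) = 1107/112.
1.7⁴ = 8.3521 falls short of 1107/112 but 1.7⁵ = 1419857/100000 reaches it, so n = 5.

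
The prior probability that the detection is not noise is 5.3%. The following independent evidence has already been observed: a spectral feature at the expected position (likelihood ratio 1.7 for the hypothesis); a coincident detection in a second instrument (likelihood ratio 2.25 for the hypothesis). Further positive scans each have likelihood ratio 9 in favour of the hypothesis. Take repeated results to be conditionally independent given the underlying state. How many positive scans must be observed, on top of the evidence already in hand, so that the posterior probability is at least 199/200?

Prior odds = 0.053/0.947 = 53/947.
Combined Bayes factor of the evidence already in hand = 1.7 × 2.25 = 3.825.
Odds after that evidence = (53/947) × 3.825 = 8109/37880.
Target odds = 0.995/0.005 = 199.
Need 9ⁿ ≥ 199 ÷ (8109/37880) = 7538120/8109.
9³ = 729 falls short of 7538120/8109 but 9⁴ = 6561 reaches it, so n = 4.

4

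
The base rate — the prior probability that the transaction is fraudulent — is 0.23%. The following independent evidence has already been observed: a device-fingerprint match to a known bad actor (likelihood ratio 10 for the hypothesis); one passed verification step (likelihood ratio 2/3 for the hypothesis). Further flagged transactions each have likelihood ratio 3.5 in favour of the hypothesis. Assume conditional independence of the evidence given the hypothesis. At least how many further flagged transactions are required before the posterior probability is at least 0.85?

5

Prior odds = 0.0023/0.9977 = 23/9977.
Combined Bayes factor of the evidence already in hand = 10 × (2/3) = 20/3.
Odds after that evidence = (23/9977) × 20/3 = 460/29931.
Target odds = 0.85/0.15 = 17/3.
Need 3.5ⁿ ≥ 17/3 ÷ (460/29931) = 169609/460.
3.5⁴ = 150.0625 falls short of 169609/460 but 3.5⁵ = 525.21875 reaches it, so n = 5.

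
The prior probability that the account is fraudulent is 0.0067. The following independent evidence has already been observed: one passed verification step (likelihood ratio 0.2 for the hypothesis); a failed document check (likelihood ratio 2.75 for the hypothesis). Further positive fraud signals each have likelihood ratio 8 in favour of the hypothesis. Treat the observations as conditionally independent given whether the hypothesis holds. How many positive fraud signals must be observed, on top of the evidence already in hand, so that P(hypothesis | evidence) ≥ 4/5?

Prior odds = 0.0067/0.9933 = 67/9933.
Combined Bayes factor of the evidence already in hand = 0.2 × 2.75 = 0.55.
Odds after that evidence = (67/9933) × 0.55 = 67/18060.
Target odds = 0.8/0.2 = 4.
Need 8ⁿ ≥ 4 ÷ (67/18060) = 72240/67.
8³ = 512 falls short of 72240/67 but 8⁴ = 4096 reaches it, so n = 4.

4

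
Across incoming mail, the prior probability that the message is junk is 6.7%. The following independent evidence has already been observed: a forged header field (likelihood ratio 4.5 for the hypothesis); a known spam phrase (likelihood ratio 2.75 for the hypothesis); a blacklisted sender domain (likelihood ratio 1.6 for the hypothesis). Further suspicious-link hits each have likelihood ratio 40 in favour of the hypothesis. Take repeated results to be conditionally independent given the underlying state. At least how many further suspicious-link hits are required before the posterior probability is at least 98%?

Prior odds = 0.067/0.933 = 67/933.
Combined Bayes factor of the evidence already in hand = 4.5 × 2.75 × 1.6 = 19.8.
Odds after that evidence = (67/933) × 19.8 = 2211/1555.
Target odds = 0.98/0.02 = 49.
Need 40ⁿ ≥ 49 ÷ (2211/1555) = 76195/2211.
40¹ = 40, which meets the required 76195/2211; so n = 1.

1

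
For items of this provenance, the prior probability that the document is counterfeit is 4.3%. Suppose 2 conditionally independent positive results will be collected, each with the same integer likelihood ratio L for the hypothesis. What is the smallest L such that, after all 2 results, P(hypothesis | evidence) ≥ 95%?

21

Prior odds = 0.043/0.957 = 43/957.
Target odds = 0.95/0.05 = 19.
Need L² ≥ 19 ÷ (43/957) = 18183/43.
20² = 400 < 18183/43 ≤ 441 = 21², so L = 21.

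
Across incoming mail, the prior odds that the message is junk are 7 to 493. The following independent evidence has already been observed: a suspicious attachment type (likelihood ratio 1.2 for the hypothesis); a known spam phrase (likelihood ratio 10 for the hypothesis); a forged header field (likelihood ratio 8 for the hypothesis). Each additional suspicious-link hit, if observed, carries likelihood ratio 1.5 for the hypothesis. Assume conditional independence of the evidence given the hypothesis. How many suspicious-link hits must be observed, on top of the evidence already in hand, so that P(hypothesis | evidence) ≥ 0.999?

17

Prior odds = 7/493.
Combined Bayes factor of the evidence already in hand = 1.2 × 10 × 8 = 96.
Odds after that evidence = (7/493) × 96 = 672/493.
Target odds = 0.999/0.001 = 999.
Need 1.5ⁿ ≥ 999 ÷ (672/493) = 164169/224.
1.5¹⁶ = 43046721/65536 falls short of 164169/224 but 1.5¹⁷ = 129140163/131072 reaches it, so n = 17.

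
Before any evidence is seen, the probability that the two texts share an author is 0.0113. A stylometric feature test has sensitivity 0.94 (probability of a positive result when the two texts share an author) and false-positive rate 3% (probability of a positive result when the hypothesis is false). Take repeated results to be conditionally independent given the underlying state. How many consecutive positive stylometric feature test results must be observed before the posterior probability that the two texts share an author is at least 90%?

2

Prior odds: 0.0113 ÷ 0.9887 = 113/9887.
Likelihood ratio of a positive result = 0.94/0.03 = 94/3.
Target odds: 0.9 ÷ 0.1 = 9.
Need (113/9887) × (94/3)ⁿ ≥ 9, i.e. (94/3)ⁿ ≥ 88983/113.
(94/3)¹ = 94/3 falls short of 88983/113 but (94/3)² = 8836/9 reaches it, so n = 2.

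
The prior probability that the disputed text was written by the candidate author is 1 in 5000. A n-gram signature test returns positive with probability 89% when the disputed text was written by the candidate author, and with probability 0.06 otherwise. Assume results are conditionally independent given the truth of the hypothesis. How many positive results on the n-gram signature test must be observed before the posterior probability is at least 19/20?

5

Prior odds = 0.0002/0.9998 = 1/4999.
Likelihood ratio of a positive result = 0.89/0.06 = 89/6.
Target posterior odds = 0.95/0.05 = 19.
Need (1/4999) × (89/6)ⁿ ≥ 19, i.e. (89/6)ⁿ ≥ 94981.
(89/6)⁴ = 62742241/1296 falls short of 94981 but (89/6)⁵ ≈718115 reaches it, so n = 5.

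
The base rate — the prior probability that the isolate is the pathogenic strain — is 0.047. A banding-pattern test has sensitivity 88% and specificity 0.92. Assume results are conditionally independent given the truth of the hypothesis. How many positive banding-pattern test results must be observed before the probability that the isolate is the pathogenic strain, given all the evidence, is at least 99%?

Prior odds: 0.047 ÷ 0.953 = 47/953.
False-positive rate = 1 − 0.92 = 0.08; likelihood ratio of a positive = 0.88/0.08 = 11.
Target odds: 0.99 ÷ 0.01 = 99.
Require 11ⁿ ≥ 99 ÷ (47/953) = 94347/47.
11³ = 1331 falls short of 94347/47 but 11⁴ = 14641 reaches it, so n = 4.

4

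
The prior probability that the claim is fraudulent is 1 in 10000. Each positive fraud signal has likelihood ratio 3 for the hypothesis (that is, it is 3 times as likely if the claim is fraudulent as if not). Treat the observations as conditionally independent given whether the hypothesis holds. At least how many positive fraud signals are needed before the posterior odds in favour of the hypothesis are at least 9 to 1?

11

Prior odds = 0.0001/0.9999 = 1/9999.
Likelihood ratio per positive fraud signal = 3.
Target odds = 9.
Need (1/9999) × 3ⁿ ≥ 9, i.e. 3ⁿ ≥ 89991.
3¹⁰ = 59049 falls short of 89991 but 3¹¹ = 177147 reaches it, so n = 11.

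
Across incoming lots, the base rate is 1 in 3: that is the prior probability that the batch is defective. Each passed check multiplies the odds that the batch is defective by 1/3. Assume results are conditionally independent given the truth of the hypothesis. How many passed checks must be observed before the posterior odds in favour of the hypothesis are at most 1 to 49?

Prior odds = (1/3)/(2/3) = 0.5.
Likelihood ratio per passed check = 1/3.
Target odds = 1/49.
Need 0.5 × (1/3)ⁿ ≤ 1/49, i.e. (1/3)ⁿ ≤ 2/49.
(1/3)² = 1/9 is still above 2/49 but (1/3)³ = 1/27 is at or below it, so n = 3.

3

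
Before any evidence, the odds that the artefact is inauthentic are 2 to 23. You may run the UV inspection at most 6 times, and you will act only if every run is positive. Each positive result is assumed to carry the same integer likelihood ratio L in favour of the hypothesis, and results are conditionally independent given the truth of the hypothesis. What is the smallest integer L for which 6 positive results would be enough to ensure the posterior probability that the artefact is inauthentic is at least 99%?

Prior odds = 2/23.
Target odds = 0.99/0.01 = 99.
Need L⁶ ≥ 99 ÷ (2/23) = 1138.5.
3⁶ = 729 < 1138.5 ≤ 4096 = 4⁶, so L = 4.

4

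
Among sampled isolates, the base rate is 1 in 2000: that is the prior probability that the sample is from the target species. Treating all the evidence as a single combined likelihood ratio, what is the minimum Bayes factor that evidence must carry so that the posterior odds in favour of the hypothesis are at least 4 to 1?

7996

Prior odds = 0.0005/0.9995 = 1/1999.
Target odds = 4.
Required Bayes factor = 4 ÷ (1/1999) = 7996.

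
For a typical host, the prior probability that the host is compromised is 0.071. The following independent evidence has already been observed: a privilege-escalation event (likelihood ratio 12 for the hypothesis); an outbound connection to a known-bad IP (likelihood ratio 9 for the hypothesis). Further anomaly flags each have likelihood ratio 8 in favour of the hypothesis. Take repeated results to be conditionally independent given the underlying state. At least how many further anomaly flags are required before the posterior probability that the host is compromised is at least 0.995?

2

Prior odds = 0.071/0.929 = 71/929.
Combined Bayes factor of the evidence already in hand = 12 × 9 = 108.
Odds after that evidence = (71/929) × 108 = 7668/929.
Target odds = 0.995/0.005 = 199.
Need 8ⁿ ≥ 199 ÷ (7668/929) = 184871/7668.
8¹ = 8 falls short of 184871/7668 but 8² = 64 reaches it, so n = 2.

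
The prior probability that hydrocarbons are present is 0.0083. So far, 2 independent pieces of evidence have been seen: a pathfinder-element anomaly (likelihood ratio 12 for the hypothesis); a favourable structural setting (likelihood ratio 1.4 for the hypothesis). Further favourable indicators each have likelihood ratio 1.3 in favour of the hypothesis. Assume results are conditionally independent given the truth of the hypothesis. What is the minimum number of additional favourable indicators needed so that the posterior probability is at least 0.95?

19

Prior odds = 0.0083/0.9917 = 83/9917.
Combined Bayes factor of the evidence already in hand = 12 × 1.4 = 16.8.
Odds after that evidence = (83/9917) × 16.8 = 6972/49585.
Target odds = 0.95/0.05 = 19.
Need 1.3ⁿ ≥ 19 ÷ (6972/49585) = 942115/6972.
1.3¹⁸ ≈112.455 falls short of 942115/6972 but 1.3¹⁹ ≈146.192 reaches it, so n = 19.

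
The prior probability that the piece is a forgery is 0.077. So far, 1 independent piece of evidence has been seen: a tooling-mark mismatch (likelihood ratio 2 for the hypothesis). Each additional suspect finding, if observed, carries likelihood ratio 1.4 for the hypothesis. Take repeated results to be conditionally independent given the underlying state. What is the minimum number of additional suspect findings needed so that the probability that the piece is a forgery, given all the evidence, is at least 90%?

Prior odds = 0.077/0.923 = 77/923.
Bayes factor of the evidence already in hand = 2.
Odds after that evidence = (77/923) × 2 = 154/923.
Target odds = 0.9/0.1 = 9.
Need 1.4ⁿ ≥ 9 ÷ (154/923) = 8307/154.
1.4¹¹ ≈40.4957 falls short of 8307/154 but 1.4¹² ≈56.6939 reaches it, so n = 12.

12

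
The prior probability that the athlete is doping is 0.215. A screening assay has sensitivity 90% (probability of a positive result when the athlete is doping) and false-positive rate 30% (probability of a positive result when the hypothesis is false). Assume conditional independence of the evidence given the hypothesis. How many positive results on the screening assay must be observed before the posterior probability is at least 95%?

4

Prior odds = 0.215/0.785 = 43/157.
Likelihood ratio of a positive result = 0.9/0.3 = 3.
Target posterior odds = 0.95/0.05 = 19.
Require 3ⁿ ≥ 19 ÷ (43/157) = 2983/43.
3³ = 27 falls short of 2983/43 but 3⁴ = 81 reaches it, so n = 4.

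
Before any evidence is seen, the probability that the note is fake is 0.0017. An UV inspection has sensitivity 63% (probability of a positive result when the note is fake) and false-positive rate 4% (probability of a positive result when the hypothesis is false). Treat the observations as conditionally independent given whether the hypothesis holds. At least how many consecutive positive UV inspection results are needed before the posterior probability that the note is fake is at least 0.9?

Prior odds: 0.0017 ÷ 0.9983 = 17/9983.
Likelihood ratio of a positive result = 0.63/0.04 = 15.75.
Target odds: 0.9 ÷ 0.1 = 9.
Need (17/9983) × 15.75ⁿ ≥ 9, i.e. 15.75ⁿ ≥ 89847/17.
15.75³ = 3906.984375 falls short of 89847/17 but 15.75⁴ = 15752961/256 reaches it, so n = 4.

4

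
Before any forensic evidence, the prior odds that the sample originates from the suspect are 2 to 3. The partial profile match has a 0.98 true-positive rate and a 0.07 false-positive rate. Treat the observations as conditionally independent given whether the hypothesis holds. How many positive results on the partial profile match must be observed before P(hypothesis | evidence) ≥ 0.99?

2

Prior odds = 2/3.
Likelihood ratio of a positive result = 0.98/0.07 = 14.
Target odds: 0.99 ÷ 0.01 = 99.
Need (2/3) × 14ⁿ ≥ 99, i.e. 14ⁿ ≥ 148.5.
14¹ = 14 falls short of 148.5 but 14² = 196 reaches it, so n = 2.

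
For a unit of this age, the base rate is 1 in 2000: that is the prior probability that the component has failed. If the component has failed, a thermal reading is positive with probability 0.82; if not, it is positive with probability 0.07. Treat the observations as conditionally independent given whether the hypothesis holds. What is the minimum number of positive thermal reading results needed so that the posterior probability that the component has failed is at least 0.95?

Prior odds = 0.0005/0.9995 = 1/1999.
Likelihood ratio of a positive = 0.82/0.07 = 82/7.
Target odds: 0.95 ÷ 0.05 = 19.
Need (1/1999) × (82/7)ⁿ ≥ 19, i.e. (82/7)ⁿ ≥ 37981.
(82/7)⁴ = 45212176/2401 falls short of 37981 but (82/7)⁵ ≈220587 reaches it, so n = 5.

5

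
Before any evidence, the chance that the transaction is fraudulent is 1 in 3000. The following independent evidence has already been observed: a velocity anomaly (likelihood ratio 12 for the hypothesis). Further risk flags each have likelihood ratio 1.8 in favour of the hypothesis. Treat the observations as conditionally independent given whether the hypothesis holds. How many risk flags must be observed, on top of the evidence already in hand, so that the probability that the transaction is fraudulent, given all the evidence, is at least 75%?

Prior odds = (1/3000)/(2999/3000) = 1/2999.
Bayes factor of the evidence already in hand = 12.
Odds after that evidence = (1/2999) × 12 = 12/2999.
Target odds = 0.75/0.25 = 3.
Need 1.8ⁿ ≥ 3 ÷ (12/2999) = 749.75.
1.8¹¹ ≈642.684 falls short of 749.75 but 1.8¹² ≈1156.83 reaches it, so n = 12.

12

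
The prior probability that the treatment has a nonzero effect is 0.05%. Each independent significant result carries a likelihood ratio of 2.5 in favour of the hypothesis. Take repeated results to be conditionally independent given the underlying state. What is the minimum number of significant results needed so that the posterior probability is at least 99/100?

14

Prior odds: 0.0005 ÷ 0.9995 = 1/1999.
Likelihood ratio per significant result = 2.5.
Target odds: 0.99 ÷ 0.01 = 99.
Need (1/1999) × 2.5ⁿ ≥ 99, i.e. 2.5ⁿ ≥ 197901.
2.5¹³ ≈149012 falls short of 197901 but 2.5¹⁴ ≈372529 reaches it, so n = 14.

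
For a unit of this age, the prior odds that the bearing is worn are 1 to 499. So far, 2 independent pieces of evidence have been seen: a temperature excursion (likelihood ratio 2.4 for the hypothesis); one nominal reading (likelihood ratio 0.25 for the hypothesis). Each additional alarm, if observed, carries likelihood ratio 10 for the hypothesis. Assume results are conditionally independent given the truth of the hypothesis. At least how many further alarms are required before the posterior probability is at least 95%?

5

Prior odds = 1/499.
Combined Bayes factor of the evidence already in hand = 2.4 × 0.25 = 0.6.
Odds after that evidence = (1/499) × 0.6 = 3/2495.
Target odds = 0.95/0.05 = 19.
Need 10ⁿ ≥ 19 ÷ (3/2495) = 47405/3.
10⁴ = 10000 falls short of 47405/3 but 10⁵ = 100000 reaches it, so n = 5.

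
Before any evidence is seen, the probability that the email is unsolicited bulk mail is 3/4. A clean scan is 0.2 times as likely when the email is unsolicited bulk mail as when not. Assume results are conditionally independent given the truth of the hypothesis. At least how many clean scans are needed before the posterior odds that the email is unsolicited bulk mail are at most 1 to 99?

4

Prior odds = 0.75/0.25 = 3.
Likelihood ratio per clean scan = 0.2.
Target odds = 1/99.
Require 0.2ⁿ ≤ 1/99 ÷ 3 = 1/297.
0.2³ = 0.008 is still above 1/297 but 0.2⁴ = 0.0016 is at or below it, so n = 4.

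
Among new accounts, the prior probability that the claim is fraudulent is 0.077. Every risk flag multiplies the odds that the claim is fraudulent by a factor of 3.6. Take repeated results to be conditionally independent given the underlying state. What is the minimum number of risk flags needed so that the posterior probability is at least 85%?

4

Prior odds: 0.077 ÷ 0.923 = 77/923.
Likelihood ratio per risk flag = 3.6.
Target odds: 0.85 ÷ 0.15 = 17/3.
Require 3.6ⁿ ≥ 17/3 ÷ (77/923) = 15691/231.
3.6³ = 46.656 falls short of 15691/231 but 3.6⁴ = 167.9616 reaches it, so n = 4.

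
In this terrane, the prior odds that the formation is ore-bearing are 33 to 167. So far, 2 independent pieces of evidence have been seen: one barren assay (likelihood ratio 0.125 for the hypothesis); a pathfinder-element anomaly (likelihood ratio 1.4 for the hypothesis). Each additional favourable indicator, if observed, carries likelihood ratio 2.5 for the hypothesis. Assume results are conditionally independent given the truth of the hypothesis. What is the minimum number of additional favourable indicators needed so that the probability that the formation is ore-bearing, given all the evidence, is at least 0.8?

6

Prior odds = 33/167.
Combined Bayes factor of the evidence already in hand = 0.125 × 1.4 = 0.175.
Odds after that evidence = (33/167) × 0.175 = 231/6680.
Target odds = 0.8/0.2 = 4.
Need 2.5ⁿ ≥ 4 ÷ (231/6680) = 26720/231.
2.5⁵ = 97.65625 falls short of 26720/231 but 2.5⁶ = 244.140625 reaches it, so n = 6.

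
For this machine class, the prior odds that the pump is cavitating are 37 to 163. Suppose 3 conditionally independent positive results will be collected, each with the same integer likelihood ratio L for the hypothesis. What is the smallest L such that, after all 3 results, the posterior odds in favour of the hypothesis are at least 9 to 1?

4

Prior odds = 37/163.
Target odds = 9.
Need L³ ≥ 9 ÷ (37/163) = 1467/37.
3³ = 27 < 1467/37 ≤ 64 = 4³, so L = 4.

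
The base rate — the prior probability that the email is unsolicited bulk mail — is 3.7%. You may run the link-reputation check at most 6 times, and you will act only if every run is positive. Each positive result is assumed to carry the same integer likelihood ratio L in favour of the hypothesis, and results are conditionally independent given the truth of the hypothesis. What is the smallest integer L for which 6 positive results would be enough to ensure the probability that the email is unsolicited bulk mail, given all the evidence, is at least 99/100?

Prior odds = 0.037/0.963 = 37/963.
Target odds = 0.99/0.01 = 99.
Need L⁶ ≥ 99 ÷ (37/963) = 95337/37.
3⁶ = 729 < 95337/37 ≤ 4096 = 4⁶, so L = 4.

4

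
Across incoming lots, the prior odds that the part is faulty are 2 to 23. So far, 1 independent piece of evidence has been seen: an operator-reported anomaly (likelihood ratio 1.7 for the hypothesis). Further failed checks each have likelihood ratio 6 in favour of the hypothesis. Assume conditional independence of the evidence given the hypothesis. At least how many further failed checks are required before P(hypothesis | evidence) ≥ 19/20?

3

Prior odds = 2/23.
Bayes factor of the evidence already in hand = 1.7.
Odds after that evidence = (2/23) × 1.7 = 17/115.
Target odds = 0.95/0.05 = 19.
Need 6ⁿ ≥ 19 ÷ (17/115) = 2185/17.
6² = 36 falls short of 2185/17 but 6³ = 216 reaches it, so n = 3.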